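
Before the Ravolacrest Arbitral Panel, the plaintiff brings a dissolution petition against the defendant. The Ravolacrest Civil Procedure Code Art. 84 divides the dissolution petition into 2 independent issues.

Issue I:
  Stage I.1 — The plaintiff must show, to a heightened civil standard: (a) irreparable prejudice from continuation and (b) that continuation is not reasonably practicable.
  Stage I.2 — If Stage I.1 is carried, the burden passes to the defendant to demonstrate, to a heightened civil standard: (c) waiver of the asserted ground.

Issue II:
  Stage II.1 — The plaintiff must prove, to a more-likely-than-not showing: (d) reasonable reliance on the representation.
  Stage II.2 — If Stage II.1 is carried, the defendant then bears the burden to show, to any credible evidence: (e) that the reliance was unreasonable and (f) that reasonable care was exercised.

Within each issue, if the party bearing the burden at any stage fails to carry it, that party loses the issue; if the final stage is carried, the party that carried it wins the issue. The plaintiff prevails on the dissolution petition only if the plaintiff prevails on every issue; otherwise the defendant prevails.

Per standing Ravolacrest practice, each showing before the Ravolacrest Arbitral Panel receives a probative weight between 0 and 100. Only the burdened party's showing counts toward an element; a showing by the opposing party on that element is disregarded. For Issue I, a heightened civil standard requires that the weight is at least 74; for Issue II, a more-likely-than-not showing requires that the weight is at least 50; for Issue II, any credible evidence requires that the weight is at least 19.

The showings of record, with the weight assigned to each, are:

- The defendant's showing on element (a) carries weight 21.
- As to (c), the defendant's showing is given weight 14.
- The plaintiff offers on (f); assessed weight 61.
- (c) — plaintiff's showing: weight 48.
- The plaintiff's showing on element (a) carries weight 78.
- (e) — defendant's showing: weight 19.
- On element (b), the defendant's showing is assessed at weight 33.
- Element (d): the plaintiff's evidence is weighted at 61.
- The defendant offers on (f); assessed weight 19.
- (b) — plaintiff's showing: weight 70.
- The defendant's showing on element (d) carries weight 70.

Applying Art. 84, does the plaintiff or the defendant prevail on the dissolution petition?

defendant

— Issue I —
Stage I.1 — burden on plaintiff; standard: a heightened civil standard (weight is at least 74).
    (a): 78 (defendant's 21 disregarded) ≥ 74 [met]
    (b): 70 (defendant's 33 disregarded) < 74 [not met]
  The plaintiff does not carry Stage I.1.
So the defendant prevails on this issue.
— Issue II —
Stage II.1 — burden on plaintiff; standard: a more-likely-than-not showing (weight is at least 50).
    (d): 61 (defendant's 70 disregarded) ≥ 50 [met]
  All elements met. The burden passes to the defendant.
Stage II.2 — burden on defendant; standard: any credible evidence (weight is at least 19).
    (e): 19 ≥ 19 [met]
    (f): 19 (plaintiff's 61 disregarded) ≥ 19 [met]
  Stage II.2 carried; the final stage is satisfied.
Every stage carried; the defendant prevails on this issue.
Per-issue: Issue I → defendant; Issue II → defendant. The plaintiff must prevail on every issue; overall, the defendant prevails.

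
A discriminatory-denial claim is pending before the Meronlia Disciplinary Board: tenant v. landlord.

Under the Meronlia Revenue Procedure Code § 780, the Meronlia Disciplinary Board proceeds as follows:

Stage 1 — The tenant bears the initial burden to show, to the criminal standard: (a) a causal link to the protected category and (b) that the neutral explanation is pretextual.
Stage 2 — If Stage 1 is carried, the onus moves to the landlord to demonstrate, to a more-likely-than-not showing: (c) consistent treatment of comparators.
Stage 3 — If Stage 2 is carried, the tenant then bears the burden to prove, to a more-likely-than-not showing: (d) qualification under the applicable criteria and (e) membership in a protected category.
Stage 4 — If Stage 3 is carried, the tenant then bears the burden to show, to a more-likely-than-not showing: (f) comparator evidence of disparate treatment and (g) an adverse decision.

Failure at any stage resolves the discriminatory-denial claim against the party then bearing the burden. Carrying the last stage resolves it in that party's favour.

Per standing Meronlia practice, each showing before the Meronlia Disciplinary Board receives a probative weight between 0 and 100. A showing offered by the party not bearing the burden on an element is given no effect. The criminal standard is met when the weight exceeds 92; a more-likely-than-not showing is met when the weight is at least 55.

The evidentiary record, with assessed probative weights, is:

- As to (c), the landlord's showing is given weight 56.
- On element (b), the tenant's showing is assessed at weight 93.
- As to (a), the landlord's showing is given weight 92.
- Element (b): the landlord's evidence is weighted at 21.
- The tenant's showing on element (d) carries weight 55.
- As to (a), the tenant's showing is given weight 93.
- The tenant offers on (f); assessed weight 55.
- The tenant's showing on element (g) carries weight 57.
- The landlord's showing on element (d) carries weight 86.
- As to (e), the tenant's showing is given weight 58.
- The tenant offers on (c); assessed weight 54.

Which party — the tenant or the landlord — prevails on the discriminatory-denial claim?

tenant

Stage 1 (tenant, the criminal standard, weight exceeds 92): (a) 93 (landlord's 92 disregarded) > 92 — meets; (b) 93 (landlord's 21 disregarded) > 92 — meets.
  Stage 1 is satisfied; the onus moves to the landlord.
Stage 2 (landlord, a more-likely-than-not showing, weight is at least 55): (c) 56 (tenant's 54 disregarded) ≥ 55 — meets.
  Stage 2 carried; the burden shifts to the tenant.
Stage 3 (tenant, a more-likely-than-not showing, weight is at least 55): (d) 55 (landlord's 86 disregarded) ≥ 55 — meets; (e) 58 ≥ 55 — meets.
  All elements met. The tenant retains the burden for Stage 4.
Stage 4 (tenant, a more-likely-than-not showing, weight is at least 55): (f) 55 ≥ 55 — meets; (g) 57 ≥ 55 — meets.
  All elements met at the final stage.
With every stage satisfied, the tenant prevails.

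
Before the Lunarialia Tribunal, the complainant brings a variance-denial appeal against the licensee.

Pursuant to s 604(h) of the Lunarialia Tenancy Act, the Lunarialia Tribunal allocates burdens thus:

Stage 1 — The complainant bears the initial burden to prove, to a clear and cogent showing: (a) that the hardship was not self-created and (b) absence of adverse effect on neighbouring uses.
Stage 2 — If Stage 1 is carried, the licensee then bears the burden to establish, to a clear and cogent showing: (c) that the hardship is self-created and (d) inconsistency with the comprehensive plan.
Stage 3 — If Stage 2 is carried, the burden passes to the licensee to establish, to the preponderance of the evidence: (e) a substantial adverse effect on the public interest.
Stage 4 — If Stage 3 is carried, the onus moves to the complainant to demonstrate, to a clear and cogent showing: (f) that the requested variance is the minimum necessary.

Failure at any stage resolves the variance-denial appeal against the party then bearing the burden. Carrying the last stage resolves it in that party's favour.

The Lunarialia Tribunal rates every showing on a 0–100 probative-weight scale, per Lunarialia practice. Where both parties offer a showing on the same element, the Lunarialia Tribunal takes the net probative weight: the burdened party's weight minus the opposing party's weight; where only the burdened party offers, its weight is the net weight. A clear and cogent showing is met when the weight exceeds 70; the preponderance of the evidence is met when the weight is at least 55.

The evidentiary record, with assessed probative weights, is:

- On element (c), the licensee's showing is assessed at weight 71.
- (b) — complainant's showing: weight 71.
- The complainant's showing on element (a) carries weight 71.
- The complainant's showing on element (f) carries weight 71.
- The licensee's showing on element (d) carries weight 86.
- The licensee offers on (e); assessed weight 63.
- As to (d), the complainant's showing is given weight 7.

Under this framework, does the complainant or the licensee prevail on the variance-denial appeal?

complainant

Stage 1 — burden on complainant; standard: a clear and cogent showing (weight exceeds 70).
    (a): 71 > 70 [met]
    (b): 71 > 70 [met]
  Stage 1 carried; the burden shifts to the licensee.
Stage 2 — burden on licensee; standard: a clear and cogent showing (weight exceeds 70).
    (c): 71 > 70 [met]
    (d): 86 − 7 = 79 > 70 [met]
  Stage 2 is satisfied; the licensee continues to bear the burden.
Stage 3 — burden on licensee; standard: the preponderance of the evidence (weight is at least 55).
    (e): 63 ≥ 55 [met]
  Stage 3 is satisfied; the onus moves to the complainant.
Stage 4 — burden on complainant; standard: a clear and cogent showing (weight exceeds 70).
    (f): 71 > 70 [met]
  Stage 4 carried; the final stage is satisfied.
Every stage carried; the complainant prevails.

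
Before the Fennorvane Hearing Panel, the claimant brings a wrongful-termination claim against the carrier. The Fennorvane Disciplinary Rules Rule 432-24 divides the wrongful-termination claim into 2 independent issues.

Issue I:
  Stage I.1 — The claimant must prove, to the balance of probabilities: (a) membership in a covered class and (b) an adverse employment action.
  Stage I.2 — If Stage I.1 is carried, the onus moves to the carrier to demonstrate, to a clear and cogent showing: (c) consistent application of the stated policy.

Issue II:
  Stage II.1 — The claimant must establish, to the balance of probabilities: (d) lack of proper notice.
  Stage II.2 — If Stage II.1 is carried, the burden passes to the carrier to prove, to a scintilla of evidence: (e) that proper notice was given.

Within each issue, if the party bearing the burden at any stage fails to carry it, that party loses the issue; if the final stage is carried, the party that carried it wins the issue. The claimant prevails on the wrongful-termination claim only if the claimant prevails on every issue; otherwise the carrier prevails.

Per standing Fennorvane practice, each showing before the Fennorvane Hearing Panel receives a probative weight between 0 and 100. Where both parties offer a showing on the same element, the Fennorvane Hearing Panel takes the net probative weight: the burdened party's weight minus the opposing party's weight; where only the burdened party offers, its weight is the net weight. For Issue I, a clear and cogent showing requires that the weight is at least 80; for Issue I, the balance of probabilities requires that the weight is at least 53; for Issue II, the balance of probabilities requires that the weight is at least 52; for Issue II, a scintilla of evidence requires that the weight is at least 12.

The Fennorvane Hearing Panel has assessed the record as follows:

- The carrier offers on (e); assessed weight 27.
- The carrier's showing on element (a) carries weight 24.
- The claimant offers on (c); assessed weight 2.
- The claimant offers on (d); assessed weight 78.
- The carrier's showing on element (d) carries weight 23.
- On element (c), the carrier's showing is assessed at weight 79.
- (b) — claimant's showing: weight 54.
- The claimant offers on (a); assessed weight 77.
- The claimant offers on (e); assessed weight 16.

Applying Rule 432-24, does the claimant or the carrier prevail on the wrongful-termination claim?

— Issue I —
Stage I.1 (claimant, the balance of probabilities, weight is at least 53): (a) net 77−24=53 ≥ 53 — meets; (b) 54 ≥ 53 — meets.
  All elements met. The burden passes to the carrier.
Stage I.2 (carrier, a clear and cogent showing, weight is at least 80): (c) net 79−2=77 < 80 — fails.
  Stage I.2 not carried; the carrier fails its burden.
The analysis ends at Stage I.2; the claimant prevails on this issue.
— Issue II —
At Stage II.1 the claimant must meet the balance of probabilities (weight is at least 52): on (d) the weight is 78 less the opposing 23 gives net 55, which does reach 52, so (d) meets the standard.
  The claimant carries Stage II.1; the carrier now bears the burden.
At Stage II.2 the carrier must meet a scintilla of evidence (weight is at least 12): on (e) the weight is 27 less the opposing 16 gives net 11, which does not reach 12, so (e) does not meet the standard.
  The carrier does not carry Stage II.2.
The claimant prevails on this issue.
Per-issue: Issue I → claimant; Issue II → claimant. The claimant must prevail on every issue; overall, the claimant prevails.

claimant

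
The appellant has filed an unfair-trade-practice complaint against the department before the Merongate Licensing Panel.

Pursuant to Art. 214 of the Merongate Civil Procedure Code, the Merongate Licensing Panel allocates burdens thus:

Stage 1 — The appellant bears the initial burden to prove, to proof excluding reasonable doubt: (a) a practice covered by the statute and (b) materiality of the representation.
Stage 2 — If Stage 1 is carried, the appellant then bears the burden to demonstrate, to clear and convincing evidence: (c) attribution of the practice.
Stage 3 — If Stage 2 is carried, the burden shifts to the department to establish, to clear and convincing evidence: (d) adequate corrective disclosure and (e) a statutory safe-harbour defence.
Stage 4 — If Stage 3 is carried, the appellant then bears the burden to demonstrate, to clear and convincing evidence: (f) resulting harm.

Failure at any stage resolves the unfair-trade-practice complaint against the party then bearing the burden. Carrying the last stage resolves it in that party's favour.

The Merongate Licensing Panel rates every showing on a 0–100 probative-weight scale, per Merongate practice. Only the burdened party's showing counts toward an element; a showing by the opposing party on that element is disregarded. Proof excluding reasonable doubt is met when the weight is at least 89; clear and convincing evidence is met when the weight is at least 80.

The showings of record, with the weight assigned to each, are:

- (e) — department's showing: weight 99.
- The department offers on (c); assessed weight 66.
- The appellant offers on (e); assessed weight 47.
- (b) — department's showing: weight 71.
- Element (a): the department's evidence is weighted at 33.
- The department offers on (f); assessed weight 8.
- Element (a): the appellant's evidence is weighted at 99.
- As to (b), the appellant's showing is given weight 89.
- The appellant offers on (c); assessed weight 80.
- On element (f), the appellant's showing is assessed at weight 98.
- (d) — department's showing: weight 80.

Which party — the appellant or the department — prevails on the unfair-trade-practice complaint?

appellant

Stage 1 (appellant, proof excluding reasonable doubt, weight is at least 89): (a) 99 (department's 33 disregarded) ≥ 89 — meets; (b) 89 (department's 71 disregarded) ≥ 89 — meets.
  All elements met. The appellant retains the burden for Stage 2.
Stage 2 (appellant, clear and convincing evidence, weight is at least 80): (c) 80 (department's 66 disregarded) ≥ 80 — meets.
  The appellant carries Stage 2; the department now bears the burden.
Stage 3 (department, clear and convincing evidence, weight is at least 80): (d) 80 ≥ 80 — meets; (e) 99 (appellant's 47 disregarded) ≥ 80 — meets.
  Stage 3 carried; the burden shifts to the appellant.
Stage 4 (appellant, clear and convincing evidence, weight is at least 80): (f) 98 (department's 8 disregarded) ≥ 80 — meets.
  All elements met at the final stage.
Every stage carried; the appellant prevails.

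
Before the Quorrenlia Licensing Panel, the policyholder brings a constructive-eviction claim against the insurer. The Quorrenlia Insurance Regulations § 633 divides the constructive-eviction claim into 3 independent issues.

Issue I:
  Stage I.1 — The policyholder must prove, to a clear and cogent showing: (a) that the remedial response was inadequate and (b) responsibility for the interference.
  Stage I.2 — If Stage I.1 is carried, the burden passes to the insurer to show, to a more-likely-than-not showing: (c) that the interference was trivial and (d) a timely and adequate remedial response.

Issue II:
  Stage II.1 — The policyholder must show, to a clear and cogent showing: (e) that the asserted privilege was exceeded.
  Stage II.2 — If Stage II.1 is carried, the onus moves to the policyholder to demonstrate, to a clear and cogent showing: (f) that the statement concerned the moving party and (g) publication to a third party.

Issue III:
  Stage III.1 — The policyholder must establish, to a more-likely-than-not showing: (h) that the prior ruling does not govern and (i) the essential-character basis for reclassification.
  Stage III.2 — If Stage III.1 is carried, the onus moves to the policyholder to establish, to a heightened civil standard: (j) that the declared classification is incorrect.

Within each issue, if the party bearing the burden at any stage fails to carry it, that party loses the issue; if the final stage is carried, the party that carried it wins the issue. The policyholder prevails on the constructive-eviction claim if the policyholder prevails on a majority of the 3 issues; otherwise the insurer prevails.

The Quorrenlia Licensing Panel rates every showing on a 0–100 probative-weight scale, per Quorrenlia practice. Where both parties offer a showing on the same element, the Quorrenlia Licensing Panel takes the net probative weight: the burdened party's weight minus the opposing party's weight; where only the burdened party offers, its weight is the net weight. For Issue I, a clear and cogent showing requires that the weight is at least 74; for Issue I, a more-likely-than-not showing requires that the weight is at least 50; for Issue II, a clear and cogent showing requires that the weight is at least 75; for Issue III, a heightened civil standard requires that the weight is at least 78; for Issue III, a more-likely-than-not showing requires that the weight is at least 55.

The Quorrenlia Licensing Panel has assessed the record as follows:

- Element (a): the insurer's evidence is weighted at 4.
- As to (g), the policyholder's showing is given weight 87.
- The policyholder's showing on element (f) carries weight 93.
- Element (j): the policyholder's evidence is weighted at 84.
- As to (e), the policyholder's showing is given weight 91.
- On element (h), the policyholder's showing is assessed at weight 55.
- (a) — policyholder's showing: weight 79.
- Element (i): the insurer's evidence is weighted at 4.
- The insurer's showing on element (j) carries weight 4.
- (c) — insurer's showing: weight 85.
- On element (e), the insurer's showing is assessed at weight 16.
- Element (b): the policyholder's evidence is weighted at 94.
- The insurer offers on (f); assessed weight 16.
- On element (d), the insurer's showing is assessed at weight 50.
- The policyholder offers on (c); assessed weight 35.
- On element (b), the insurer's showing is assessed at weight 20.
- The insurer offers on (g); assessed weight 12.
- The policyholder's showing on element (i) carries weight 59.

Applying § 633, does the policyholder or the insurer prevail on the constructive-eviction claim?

— Issue I —
At Stage I.1 the policyholder must meet a clear and cogent showing (weight is at least 74): on (a) the weight is 79 less the opposing 4 gives net 75, ≥ 74, so (a) meets the standard; on (b) the weight is 94 less the opposing 20 gives net 74, which does reach 74, so (b) meets the standard.
  Stage I.1 is satisfied; the onus moves to the insurer.
At Stage I.2 the insurer must meet a more-likely-than-not showing (weight is at least 50): on (c) the weight is 85 less the opposing 35 gives net 50, which does reach 50, so (c) meets the standard; on (d) the weight is 50, which does reach 50, so (d) meets the standard.
  Stage I.2 carried; the final stage is satisfied.
Every stage carried; the insurer prevails on this issue.
— Issue II —
Stage II.1 — burden on policyholder; standard: a clear and cogent showing (weight is at least 75).
    (e): 91 − 16 = 75 ≥ 75 [met]
  Stage II.1 carried; the burden remains with the policyholder.
Stage II.2 — burden on policyholder; standard: a clear and cogent showing (weight is at least 75).
    (f): 93 − 16 = 77 ≥ 75 [met]
    (g): 87 − 12 = 75 ≥ 75 [met]
  All elements met at the final stage.
All stages carried — the policyholder prevails on this issue.
— Issue III —
Stage III.1 (policyholder, a more-likely-than-not showing, weight is at least 55): (h) 55 ≥ 55 — meets; (i) net 59−4=55 ≥ 55 — meets.
  All elements met. The policyholder retains the burden for Stage III.2.
Stage III.2 (policyholder, a heightened civil standard, weight is at least 78): (j) net 84−4=80 ≥ 78 — meets.
  Stage III.2 carried; the final stage is satisfied.
With every stage satisfied, the policyholder prevails on this issue.
Per-issue: Issue I → insurer; Issue II → policyholder; Issue III → policyholder. The policyholder must prevail on a majority of issues; overall, the policyholder prevails.

policyholder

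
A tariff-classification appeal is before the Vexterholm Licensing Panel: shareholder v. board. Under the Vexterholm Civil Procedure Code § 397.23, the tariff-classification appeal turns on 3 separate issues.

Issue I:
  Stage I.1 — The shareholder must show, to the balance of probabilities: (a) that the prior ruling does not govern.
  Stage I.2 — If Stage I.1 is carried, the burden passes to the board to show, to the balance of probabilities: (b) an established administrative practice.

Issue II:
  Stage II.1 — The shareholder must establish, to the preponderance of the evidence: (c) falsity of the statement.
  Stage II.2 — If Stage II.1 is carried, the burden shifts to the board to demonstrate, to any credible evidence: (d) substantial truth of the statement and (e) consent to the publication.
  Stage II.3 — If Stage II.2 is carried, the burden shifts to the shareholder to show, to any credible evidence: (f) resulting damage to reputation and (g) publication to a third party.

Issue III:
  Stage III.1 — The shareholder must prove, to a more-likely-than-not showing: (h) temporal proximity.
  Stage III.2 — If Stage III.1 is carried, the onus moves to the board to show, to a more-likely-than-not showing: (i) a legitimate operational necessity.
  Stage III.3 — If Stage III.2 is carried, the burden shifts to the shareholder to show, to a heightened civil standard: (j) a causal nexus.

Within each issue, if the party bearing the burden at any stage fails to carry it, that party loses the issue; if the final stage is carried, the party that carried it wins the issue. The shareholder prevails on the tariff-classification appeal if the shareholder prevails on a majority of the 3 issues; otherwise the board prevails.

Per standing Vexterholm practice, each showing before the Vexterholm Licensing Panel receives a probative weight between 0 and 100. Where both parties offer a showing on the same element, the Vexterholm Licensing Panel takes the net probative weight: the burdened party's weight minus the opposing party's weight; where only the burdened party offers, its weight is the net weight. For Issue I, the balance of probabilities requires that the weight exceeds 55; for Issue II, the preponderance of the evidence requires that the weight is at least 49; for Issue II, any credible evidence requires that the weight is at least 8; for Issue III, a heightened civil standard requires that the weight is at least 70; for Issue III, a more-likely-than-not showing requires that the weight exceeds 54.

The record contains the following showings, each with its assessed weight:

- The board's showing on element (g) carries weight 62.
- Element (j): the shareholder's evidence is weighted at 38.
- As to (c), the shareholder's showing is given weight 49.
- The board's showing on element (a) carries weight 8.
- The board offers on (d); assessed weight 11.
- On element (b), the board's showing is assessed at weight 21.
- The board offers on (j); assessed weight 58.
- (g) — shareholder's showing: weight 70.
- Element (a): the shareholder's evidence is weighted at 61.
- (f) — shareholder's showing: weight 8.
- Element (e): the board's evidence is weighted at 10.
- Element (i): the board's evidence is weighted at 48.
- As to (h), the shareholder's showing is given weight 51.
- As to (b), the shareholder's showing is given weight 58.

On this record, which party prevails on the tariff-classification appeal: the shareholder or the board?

— Issue I —
Stage I.1 — burden on shareholder; standard: the balance of probabilities (weight exceeds 55).
    (a): 61 − 8 = 53 ≤ 55 [not met]
  Stage I.1 not carried; the shareholder fails its burden.
The analysis ends at Stage I.1; the board prevails on this issue.
— Issue II —
Stage II.1 (shareholder, the preponderance of the evidence, weight is at least 49): (c) 49 ≥ 49 — meets.
  Stage II.1 carried; the burden shifts to the board.
Stage II.2 (board, any credible evidence, weight is at least 8): (d) 11 ≥ 8 — meets; (e) 10 ≥ 8 — meets.
  Stage II.2 is satisfied; the onus moves to the shareholder.
Stage II.3 (shareholder, any credible evidence, weight is at least 8): (f) 8 ≥ 8 — meets; (g) net 70−62=8 ≥ 8 — meets.
  All elements met at the final stage.
All stages carried — the shareholder prevails on this issue.
— Issue III —
At Stage III.1 the shareholder must meet a more-likely-than-not showing (weight exceeds 54): on (h) the weight is 51, which does not exceed 54, so (h) does not meet the standard.
  Stage III.1 not carried; the shareholder fails its burden.
So the board prevails on this issue.
Per-issue: Issue I → board; Issue II → shareholder; Issue III → board. The shareholder must prevail on a majority of issues; overall, the board prevails.

board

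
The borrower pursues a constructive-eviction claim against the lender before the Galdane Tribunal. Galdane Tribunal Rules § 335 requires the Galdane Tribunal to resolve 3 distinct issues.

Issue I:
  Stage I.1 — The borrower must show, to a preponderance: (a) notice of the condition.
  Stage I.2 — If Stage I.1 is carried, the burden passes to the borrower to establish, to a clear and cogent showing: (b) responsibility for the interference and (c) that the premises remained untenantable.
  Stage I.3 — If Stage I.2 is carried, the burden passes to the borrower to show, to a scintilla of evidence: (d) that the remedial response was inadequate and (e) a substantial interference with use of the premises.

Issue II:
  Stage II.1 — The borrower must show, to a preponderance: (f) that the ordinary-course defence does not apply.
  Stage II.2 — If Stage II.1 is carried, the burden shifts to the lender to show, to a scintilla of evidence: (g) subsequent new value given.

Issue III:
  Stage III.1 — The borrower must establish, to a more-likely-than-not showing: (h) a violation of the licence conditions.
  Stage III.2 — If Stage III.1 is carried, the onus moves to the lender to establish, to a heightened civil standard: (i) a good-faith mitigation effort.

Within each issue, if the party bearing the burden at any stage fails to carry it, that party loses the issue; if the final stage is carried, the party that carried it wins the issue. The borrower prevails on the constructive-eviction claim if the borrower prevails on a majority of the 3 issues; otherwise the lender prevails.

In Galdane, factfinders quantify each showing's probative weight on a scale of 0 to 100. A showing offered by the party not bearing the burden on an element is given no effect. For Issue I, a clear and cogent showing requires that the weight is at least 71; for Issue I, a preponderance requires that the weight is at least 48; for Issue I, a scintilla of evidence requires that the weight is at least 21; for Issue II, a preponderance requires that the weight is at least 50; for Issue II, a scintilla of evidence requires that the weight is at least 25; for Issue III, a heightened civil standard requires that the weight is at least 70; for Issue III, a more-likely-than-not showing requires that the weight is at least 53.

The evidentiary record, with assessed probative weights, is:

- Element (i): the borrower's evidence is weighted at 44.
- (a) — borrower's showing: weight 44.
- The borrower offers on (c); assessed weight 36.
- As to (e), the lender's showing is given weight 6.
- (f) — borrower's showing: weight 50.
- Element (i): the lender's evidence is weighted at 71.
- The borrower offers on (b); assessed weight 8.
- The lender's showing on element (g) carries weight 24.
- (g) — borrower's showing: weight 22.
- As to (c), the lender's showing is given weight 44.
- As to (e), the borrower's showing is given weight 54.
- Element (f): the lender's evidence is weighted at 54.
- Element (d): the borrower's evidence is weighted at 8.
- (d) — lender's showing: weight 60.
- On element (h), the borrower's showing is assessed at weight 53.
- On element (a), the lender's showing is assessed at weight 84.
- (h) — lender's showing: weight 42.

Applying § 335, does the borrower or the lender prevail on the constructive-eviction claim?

lender

— Issue I —
At Stage I.1 the borrower must meet a preponderance (weight is at least 48): on (a) the weight is 44 (the lender's 84 is given no effect), which does not reach 48, so (a) does not meet the standard.
  Stage I.1 not carried; the borrower fails its burden.
So the lender prevails on this issue.
— Issue II —
At Stage II.1 the borrower must meet a preponderance (weight is at least 50): on (f) the weight is 50 (the lender's 54 is given no effect), which does reach 50, so (f) meets the standard.
  Stage II.1 carried; the burden shifts to the lender.
At Stage II.2 the lender must meet a scintilla of evidence (weight is at least 25): on (g) the weight is 24 (the borrower's 22 is given no effect), < 25, so (g) does not meet the standard.
  Not every element is met, so the lender fails to carry Stage II.2.
The analysis ends at Stage II.2; the borrower prevails on this issue.
— Issue III —
Stage III.1 (borrower, a more-likely-than-not showing, weight is at least 53): (h) 53 (lender's 42 disregarded) ≥ 53 — meets.
  Stage III.1 carried; the burden shifts to the lender.
Stage III.2 (lender, a heightened civil standard, weight is at least 70): (i) 71 (borrower's 44 disregarded) ≥ 70 — meets.
  Stage III.2 carried; the final stage is satisfied.
Every stage carried; the lender prevails on this issue.
Per-issue: Issue I → lender; Issue II → borrower; Issue III → lender. The borrower must prevail on a majority of issues; overall, the lender prevails.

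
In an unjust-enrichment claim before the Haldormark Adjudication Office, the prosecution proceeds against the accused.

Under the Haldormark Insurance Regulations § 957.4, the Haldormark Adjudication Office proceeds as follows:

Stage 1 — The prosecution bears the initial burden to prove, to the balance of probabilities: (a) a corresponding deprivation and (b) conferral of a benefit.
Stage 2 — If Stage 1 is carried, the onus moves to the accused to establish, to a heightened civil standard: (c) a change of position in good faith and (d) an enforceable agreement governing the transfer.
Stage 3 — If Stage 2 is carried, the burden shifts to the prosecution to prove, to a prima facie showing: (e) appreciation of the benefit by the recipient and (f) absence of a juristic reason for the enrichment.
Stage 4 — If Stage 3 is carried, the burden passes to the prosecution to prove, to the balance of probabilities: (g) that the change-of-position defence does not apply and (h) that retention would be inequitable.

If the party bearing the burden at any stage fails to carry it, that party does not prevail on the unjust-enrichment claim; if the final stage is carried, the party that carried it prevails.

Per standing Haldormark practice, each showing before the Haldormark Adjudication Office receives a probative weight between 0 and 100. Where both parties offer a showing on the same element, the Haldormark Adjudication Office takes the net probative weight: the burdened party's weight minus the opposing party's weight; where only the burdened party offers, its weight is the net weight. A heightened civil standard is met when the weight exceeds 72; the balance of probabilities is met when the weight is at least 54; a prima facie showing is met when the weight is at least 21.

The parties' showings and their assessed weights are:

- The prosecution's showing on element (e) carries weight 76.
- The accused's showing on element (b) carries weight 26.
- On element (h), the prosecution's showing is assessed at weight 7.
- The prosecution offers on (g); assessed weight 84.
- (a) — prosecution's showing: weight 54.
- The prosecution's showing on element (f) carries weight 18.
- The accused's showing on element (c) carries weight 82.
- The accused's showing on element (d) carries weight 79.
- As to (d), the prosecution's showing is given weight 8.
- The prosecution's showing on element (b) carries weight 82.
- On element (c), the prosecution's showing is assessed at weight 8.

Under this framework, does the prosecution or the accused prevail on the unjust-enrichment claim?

prosecution

Stage 1 (prosecution, the balance of probabilities, weight is at least 54): (a) 54 ≥ 54 — meets; (b) net 82−26=56 ≥ 54 — meets.
  All elements met. The burden passes to the accused.
Stage 2 (accused, a heightened civil standard, weight exceeds 72): (c) net 82−8=74 > 72 — meets; (d) net 79−8=71 ≤ 72 — fails.
  Stage 2 not carried; the accused fails its burden.
The analysis ends at Stage 2; the prosecution prevails.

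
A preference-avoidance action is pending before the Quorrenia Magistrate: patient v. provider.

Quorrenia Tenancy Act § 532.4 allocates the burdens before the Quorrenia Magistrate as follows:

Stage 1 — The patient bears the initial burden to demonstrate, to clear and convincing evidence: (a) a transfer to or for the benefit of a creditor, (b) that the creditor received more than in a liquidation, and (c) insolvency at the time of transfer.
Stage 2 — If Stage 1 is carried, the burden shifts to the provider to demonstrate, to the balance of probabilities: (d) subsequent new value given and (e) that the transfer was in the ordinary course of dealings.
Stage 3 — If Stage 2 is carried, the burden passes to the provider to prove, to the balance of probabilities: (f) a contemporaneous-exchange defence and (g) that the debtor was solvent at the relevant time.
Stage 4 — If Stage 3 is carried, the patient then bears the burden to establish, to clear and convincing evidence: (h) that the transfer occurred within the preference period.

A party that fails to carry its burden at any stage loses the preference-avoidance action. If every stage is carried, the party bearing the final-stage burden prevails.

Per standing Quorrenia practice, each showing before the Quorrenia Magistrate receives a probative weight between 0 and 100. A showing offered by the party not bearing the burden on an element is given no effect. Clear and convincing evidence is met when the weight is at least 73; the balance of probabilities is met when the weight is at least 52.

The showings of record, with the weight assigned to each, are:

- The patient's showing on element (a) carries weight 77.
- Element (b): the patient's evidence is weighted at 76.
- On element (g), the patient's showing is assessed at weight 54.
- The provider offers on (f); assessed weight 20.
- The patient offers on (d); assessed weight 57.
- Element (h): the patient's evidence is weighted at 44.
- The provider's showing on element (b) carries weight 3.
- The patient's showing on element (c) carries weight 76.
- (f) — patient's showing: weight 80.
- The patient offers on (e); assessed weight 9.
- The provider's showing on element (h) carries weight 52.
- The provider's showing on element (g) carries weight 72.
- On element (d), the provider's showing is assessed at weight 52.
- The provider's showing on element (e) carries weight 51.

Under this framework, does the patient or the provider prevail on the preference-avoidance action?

patient

Stage 1 — burden on patient; standard: clear and convincing evidence (weight is at least 73).
    (a): 77 ≥ 73 [met]
    (b): 76 (provider's 3 disregarded) ≥ 73 [met]
    (c): 76 ≥ 73 [met]
  The patient carries Stage 1; the provider now bears the burden.
Stage 2 — burden on provider; standard: the balance of probabilities (weight is at least 52).
    (d): 52 (patient's 57 disregarded) ≥ 52 [met]
    (e): 51 (patient's 9 disregarded) < 52 [not met]
  Not every element is met, so the provider fails to carry Stage 2.
The analysis ends at Stage 2; the patient prevails.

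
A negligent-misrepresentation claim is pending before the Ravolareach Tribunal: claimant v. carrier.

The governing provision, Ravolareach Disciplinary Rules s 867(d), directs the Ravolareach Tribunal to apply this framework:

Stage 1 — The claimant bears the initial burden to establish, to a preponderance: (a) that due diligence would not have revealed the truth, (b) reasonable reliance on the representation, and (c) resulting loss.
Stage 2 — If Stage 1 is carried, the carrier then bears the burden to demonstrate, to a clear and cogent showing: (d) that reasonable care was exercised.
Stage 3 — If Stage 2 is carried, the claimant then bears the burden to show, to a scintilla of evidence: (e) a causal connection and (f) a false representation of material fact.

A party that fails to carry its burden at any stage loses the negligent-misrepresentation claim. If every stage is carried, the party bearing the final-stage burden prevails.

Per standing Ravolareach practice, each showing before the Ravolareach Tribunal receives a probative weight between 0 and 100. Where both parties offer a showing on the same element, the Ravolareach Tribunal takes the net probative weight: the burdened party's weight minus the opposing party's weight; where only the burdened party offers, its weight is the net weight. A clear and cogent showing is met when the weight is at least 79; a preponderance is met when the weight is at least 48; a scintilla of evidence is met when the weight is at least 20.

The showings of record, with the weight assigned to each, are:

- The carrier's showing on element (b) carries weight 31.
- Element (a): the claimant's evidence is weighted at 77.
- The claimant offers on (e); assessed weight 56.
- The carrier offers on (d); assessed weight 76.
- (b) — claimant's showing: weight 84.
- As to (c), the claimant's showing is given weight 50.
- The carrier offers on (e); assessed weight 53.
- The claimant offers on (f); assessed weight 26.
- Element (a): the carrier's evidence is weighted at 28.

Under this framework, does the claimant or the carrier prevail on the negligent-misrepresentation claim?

At Stage 1 the claimant must meet a preponderance (weight is at least 48): on (a) the weight is 77 less the opposing 28 gives net 49, ≥ 48, so (a) meets the standard; on (b) the weight is 84 less the opposing 31 gives net 53, ≥ 48, so (b) meets the standard; on (c) the weight is 50, which does reach 48, so (c) meets the standard.
  The claimant carries Stage 1; the carrier now bears the burden.
At Stage 2 the carrier must meet a clear and cogent showing (weight is at least 79): on (d) the weight is 76, < 79, so (d) does not meet the standard.
  Stage 2 not carried; the carrier fails its burden.
The claimant prevails.

claimant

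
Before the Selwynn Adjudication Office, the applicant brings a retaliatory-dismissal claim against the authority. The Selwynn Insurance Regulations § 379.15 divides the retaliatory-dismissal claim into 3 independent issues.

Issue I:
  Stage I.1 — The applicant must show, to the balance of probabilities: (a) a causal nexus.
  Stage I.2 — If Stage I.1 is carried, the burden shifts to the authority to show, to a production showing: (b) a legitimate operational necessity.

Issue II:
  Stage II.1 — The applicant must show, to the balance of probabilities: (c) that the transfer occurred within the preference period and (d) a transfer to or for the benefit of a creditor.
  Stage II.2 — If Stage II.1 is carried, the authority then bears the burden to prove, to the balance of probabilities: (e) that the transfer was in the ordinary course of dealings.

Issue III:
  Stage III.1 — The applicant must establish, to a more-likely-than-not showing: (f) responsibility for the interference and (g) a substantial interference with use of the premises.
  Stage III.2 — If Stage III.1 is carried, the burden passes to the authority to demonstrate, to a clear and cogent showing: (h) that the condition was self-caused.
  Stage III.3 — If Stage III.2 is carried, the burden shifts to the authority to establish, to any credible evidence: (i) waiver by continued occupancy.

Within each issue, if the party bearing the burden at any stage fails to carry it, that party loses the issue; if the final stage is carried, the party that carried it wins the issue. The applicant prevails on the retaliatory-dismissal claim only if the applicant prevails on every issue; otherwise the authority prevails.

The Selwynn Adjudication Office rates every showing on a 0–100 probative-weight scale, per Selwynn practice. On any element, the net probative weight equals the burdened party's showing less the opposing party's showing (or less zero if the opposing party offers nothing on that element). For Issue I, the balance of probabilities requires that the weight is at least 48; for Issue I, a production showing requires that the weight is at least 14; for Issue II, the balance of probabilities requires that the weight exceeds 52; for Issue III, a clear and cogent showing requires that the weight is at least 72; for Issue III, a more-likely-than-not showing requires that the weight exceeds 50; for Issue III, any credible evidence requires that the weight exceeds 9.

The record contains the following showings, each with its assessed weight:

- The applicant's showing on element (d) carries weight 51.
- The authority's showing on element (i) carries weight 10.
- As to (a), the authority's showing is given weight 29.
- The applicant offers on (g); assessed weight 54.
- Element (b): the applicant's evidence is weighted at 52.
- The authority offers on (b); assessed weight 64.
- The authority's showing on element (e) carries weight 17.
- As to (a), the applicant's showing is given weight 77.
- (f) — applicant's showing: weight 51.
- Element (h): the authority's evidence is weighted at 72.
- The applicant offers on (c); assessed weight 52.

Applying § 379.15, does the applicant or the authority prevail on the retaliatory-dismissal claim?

— Issue I —
Stage I.1 — burden on applicant; standard: the balance of probabilities (weight is at least 48).
    (a): 77 − 29 = 48 ≥ 48 [met]
  Stage I.1 carried; the burden shifts to the authority.
Stage I.2 — burden on authority; standard: a production showing (weight is at least 14).
    (b): 64 − 52 = 12 < 14 [not met]
  The authority does not carry Stage I.2.
So the applicant prevails on this issue.
— Issue II —
At Stage II.1 the applicant must meet the balance of probabilities (weight exceeds 52): on (c) the weight is 52, which does not exceed 52, so (c) does not meet the standard; on (d) the weight is 51, ≤ 52, so (d) does not meet the standard.
  Not every element is met, so the applicant fails to carry Stage II.1.
So the authority prevails on this issue.
— Issue III —
At Stage III.1 the applicant must meet a more-likely-than-not showing (weight exceeds 50): on (f) the weight is 51, > 50, so (f) meets the standard; on (g) the weight is 54, which does exceed 50, so (g) meets the standard.
  All elements met. The burden passes to the authority.
At Stage III.2 the authority must meet a clear and cogent showing (weight is at least 72): on (h) the weight is 72, ≥ 72, so (h) meets the standard.
  Stage III.2 is satisfied; the authority continues to bear the burden.
At Stage III.3 the authority must meet any credible evidence (weight exceeds 9): on (i) the weight is 10, > 9, so (i) meets the standard.
  Stage III.3 carried; the final stage is satisfied.
Every stage carried; the authority prevails on this issue.
Per-issue: Issue I → applicant; Issue II → authority; Issue III → authority. The applicant must prevail on every issue; overall, the authority prevails.

authority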